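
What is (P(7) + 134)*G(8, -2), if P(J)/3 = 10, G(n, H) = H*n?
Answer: -2624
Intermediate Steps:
P(J) = 30 (P(J) = 3*10 = 30)
(P(7) + 134)*G(8, -2) = (30 + 134)*(-2*8) = 164*(-16) = -2624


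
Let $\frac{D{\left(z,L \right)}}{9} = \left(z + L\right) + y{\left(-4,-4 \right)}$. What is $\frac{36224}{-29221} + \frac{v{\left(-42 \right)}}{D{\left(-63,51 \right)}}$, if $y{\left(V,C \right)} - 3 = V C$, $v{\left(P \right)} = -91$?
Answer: $- \frac{705889}{262989} \approx -2.6841$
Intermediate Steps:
$y{\left(V,C \right)} = 3 + C V$ ($y{\left(V,C \right)} = 3 + V C = 3 + C V$)
$D{\left(z,L \right)} = 171 + 9 L + 9 z$ ($D{\left(z,L \right)} = 9 \left(\left(z + L\right) + \left(3 - -16\right)\right) = 9 \left(\left(L + z\right) + \left(3 + 16\right)\right) = 9 \left(\left(L + z\right) + 19\right) = 9 \left(19 + L + z\right) = 171 + 9 L + 9 z$)
$\frac{36224}{-29221} + \frac{v{\left(-42 \right)}}{D{\left(-63,51 \right)}} = \frac{36224}{-29221} - \frac{91}{171 + 9 \cdot 51 + 9 \left(-63\right)} = 36224 \left(- \frac{1}{29221}\right) - \frac{91}{171 + 459 - 567} = - \frac{36224}{29221} - \frac{91}{63} = - \frac{36224}{29221} - \frac{13}{9} = - \frac{705889}{262989}$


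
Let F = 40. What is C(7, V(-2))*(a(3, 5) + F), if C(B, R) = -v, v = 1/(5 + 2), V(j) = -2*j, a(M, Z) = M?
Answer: -43/7 ≈ -6.1429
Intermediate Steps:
v = 1/7 ≈ 0.14286
C(B, R) = -1/7 (C(B, R) = -1*1/7 = -1/7)
C(7, V(-2))*(a(3, 5) + F) = -(3 + 40)/7 = -1/7*43 = -43/7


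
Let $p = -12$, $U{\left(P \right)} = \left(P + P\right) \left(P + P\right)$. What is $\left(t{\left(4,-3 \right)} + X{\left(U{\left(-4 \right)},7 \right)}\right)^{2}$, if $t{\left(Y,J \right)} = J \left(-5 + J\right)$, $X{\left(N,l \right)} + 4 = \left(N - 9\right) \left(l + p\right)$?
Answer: $65025$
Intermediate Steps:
$U{\left(P \right)} = 4 P^{2}$ ($U{\left(P \right)} = 2 P 2 P = 4 P^{2}$)
$X{\left(N,l \right)} = -4 + \left(-12 + l\right) \left(-9 + N\right)$ ($X{\left(N,l \right)} = -4 + \left(N - 9\right) \left(l - 12\right) = -4 + \left(-9 + N\right) \left(-12 + l\right) = -4 + \left(-12 + l\right) \left(-9 + N\right)$)
$\left(t{\left(4,-3 \right)} + X{\left(U{\left(-4 \right)},7 \right)}\right)^{2} = \left(- 3 \left(-5 - 3\right) + \left(104 - 12 \cdot 4 \left(-4\right)^{2} - 63 + 4 \left(-4\right)^{2} \cdot 7\right)\right)^{2} = \left(\left(-3\right) \left(-8\right) + \left(104 - 12 \cdot 4 \cdot 16 - 63 + 4 \cdot 16 \cdot 7\right)\right)^{2} = \left(24 + \left(104 - 768 - 63 + 64 \cdot 7\right)\right)^{2} = \left(24 + \left(104 - 768 - 63 + 448\right)\right)^{2} = \left(24 - 279\right)^{2} = \left(-255\right)^{2} = 65025$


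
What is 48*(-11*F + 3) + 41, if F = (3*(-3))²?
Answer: -42583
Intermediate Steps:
F = 81 (F = (-9)² = 81)
48*(-11*F + 3) + 41 = 48*(-11*81 + 3) + 41 = 48*(-891 + 3) + 41 = 48*(-888) + 41 = -42624 + 41 = -42583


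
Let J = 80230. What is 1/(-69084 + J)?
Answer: 1/11146 ≈ 8.9718e-5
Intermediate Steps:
1/(-69084 + J) = 1/(-69084 + 80230) = 1/11146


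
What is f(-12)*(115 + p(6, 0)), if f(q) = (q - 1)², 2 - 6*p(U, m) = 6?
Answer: 57967/3 ≈ 19322.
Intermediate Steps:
p(U, m) = -⅔ (p(U, m) = ⅓ - ⅙*6 = ⅓ - 1 = -⅔)
f(q) = (-1 + q)²
f(-12)*(115 + p(6, 0)) = (-1 - 12)²*(115 - ⅔) = (-13)²*(343/3) = 169*(343/3) = 57967/3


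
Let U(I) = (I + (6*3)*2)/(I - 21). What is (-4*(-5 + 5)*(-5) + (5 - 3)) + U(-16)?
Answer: 54/37 ≈ 1.4595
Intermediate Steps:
U(I) = (36 + I)/(-21 + I) (U(I) = (I + 18*2)/(-21 + I) = (I + 36)/(-21 + I) = (36 + I)/(-21 + I))
(-4*(-5 + 5)*(-5) + (5 - 3)) + U(-16) = (-4*(-5 + 5)*(-5) + (5 - 3)) + (36 - 16)/(-21 - 16) = (-4*0*(-5) + 2) + 20/(-37) = (0*(-5) + 2) - 1/37*20 = (0 + 2) - 20/37 = 2 - 20/37 = 54/37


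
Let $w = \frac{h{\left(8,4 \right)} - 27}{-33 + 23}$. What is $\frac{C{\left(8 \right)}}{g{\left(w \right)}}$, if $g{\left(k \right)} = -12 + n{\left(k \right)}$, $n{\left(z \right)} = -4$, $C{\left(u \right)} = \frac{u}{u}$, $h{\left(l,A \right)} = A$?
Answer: $- \frac{1}{16} \approx -0.0625$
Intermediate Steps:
$C{\left(u \right)} = 1$
$w = \frac{23}{10}$ ($w = \frac{4 - 27}{-33 + 23} = - \frac{23}{-10} = \left(-23\right) \left(- \frac{1}{10}\right) = \frac{23}{10} \approx 2.3$)
$g{\left(k \right)} = -16$ ($g{\left(k \right)} = -12 - 4 = -16$)
$\frac{C{\left(8 \right)}}{g{\left(w \right)}} = 1 \frac{1}{-16} = 1 \left(- \frac{1}{16}\right) = - \frac{1}{16}$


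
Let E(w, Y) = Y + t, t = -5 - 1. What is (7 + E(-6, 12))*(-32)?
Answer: -416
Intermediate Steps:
t = -6
E(w, Y) = -6 + Y (E(w, Y) = Y - 6 = -6 + Y)
(7 + E(-6, 12))*(-32) = (7 + (-6 + 12))*(-32) = (7 + 6)*(-32) = 13*(-32) = -416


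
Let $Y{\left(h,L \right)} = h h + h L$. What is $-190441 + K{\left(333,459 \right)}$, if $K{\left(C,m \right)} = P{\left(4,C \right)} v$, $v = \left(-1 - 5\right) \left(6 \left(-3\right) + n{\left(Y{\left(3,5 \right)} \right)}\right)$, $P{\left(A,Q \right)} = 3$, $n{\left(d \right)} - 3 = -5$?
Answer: $-190081$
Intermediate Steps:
$Y{\left(h,L \right)} = h^{2} + L h$
$n{\left(d \right)} = -2$ ($n{\left(d \right)} = 3 - 5 = -2$)
$v = 120$ ($v = \left(-1 - 5\right) \left(6 \left(-3\right) - 2\right) = - 6 \left(-18 - 2\right) = \left(-6\right) \left(-20\right) = 120$)
$K{\left(C,m \right)} = 360$ ($K{\left(C,m \right)} = 3 \cdot 120 = 360$)
$-190441 + K{\left(333,459 \right)} = -190441 + 360 = -190081$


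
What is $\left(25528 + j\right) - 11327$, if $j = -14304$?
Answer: $-103$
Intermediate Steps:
$\left(25528 + j\right) - 11327 = \left(25528 - 14304\right) - 11327 = 11224 - 11327 = -103$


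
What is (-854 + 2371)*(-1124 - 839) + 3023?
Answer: -2974848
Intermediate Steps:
(-854 + 2371)*(-1124 - 839) + 3023 = 1517*(-1963) + 3023 = -2977871 + 3023 = -2974848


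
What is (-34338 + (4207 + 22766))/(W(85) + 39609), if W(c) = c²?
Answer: -7365/46834 ≈ -0.15726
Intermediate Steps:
(-34338 + (4207 + 22766))/(W(85) + 39609) = (-34338 + (4207 + 22766))/(85² + 39609) = (-34338 + 26973)/(7225 + 39609) = -7365/46834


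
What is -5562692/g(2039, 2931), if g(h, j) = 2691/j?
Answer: -5434750084/897 ≈ -6.0588e+6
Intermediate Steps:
-5562692/g(2039, 2931) = -5562692/(2691/2931) = -5562692/(2691*(1/2931)) = -5562692/897/977 = -5562692*977/897 = -5434750084/897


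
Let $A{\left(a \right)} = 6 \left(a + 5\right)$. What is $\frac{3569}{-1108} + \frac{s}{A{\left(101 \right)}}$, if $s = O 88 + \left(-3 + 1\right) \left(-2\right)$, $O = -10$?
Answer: $- \frac{270041}{58724} \approx -4.5985$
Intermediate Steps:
$A{\left(a \right)} = 30 + 6 a$ ($A{\left(a \right)} = 6 \left(5 + a\right) = 30 + 6 a$)
$s = -876$ ($s = \left(-10\right) 88 + \left(-3 + 1\right) \left(-2\right) = -880 - -4 = -880 + 4 = -876$)
$\frac{3569}{-1108} + \frac{s}{A{\left(101 \right)}} = \frac{3569}{-1108} - \frac{876}{30 + 6 \cdot 101} = 3569 \left(- \frac{1}{1108}\right) - \frac{876}{30 + 606} = - \frac{3569}{1108} - \frac{876}{636} = - \frac{3569}{1108} - \frac{73}{53} = - \frac{270041}{58724}$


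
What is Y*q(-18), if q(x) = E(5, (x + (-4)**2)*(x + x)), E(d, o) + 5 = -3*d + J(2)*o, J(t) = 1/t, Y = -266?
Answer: -4256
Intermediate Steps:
E(d, o) = -5 + o/2 - 3*d (E(d, o) = -5 + (-3*d + o/2) = -5 + (o/2 - 3*d) = -5 + o/2 - 3*d)
q(x) = -20 + x*(16 + x) (q(x) = -5 + ((x + (-4)**2)*(x + x))/2 - 3*5 = -5 + ((x + 16)*(2*x))/2 - 15 = -5 + ((16 + x)*(2*x))/2 - 15 = -5 + (2*x*(16 + x))/2 - 15 = -5 + x*(16 + x) - 15 = -20 + x*(16 + x))
Y*q(-18) = -266*(-20 - 18*(16 - 18)) = -266*(-20 - 18*(-2)) = -266*(-20 + 36) = -266*16 = -4256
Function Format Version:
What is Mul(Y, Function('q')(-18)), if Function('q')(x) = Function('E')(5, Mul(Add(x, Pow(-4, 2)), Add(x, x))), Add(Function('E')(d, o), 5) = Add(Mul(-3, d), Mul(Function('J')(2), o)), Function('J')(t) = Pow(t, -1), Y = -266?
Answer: -4256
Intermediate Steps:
Function('E')(d, o) = Add(-5, Mul(Rational(1, 2), o), Mul(-3, d)) (Function('E')(d, o) = Add(-5, Add(Mul(-3, d), Mul(Pow(2, -1), o))) = Add(-5, Add(Mul(-3, d), Mul(Rational(1, 2), o))) = Add(-5, Add(Mul(Rational(1, 2), o), Mul(-3, d))) = Add(-5, Mul(Rational(1, 2), o), Mul(-3, d)))
Function('q')(x) = Add(-20, Mul(x, Add(16, x))) (Function('q')(x) = Add(-5, Mul(Rational(1, 2), Mul(Add(x, Pow(-4, 2)), Add(x, x))), Mul(-3, 5)) = Add(-5, Mul(Rational(1, 2), Mul(Add(x, 16), Mul(2, x))), -15) = Add(-5, Mul(Rational(1, 2), Mul(Add(16, x), Mul(2, x))), -15) = Add(-5, Mul(Rational(1, 2), Mul(2, x, Add(16, x))), -15) = Add(-5, Mul(x, Add(16, x)), -15) = Add(-20, Mul(x, Add(16, x))))
Mul(Y, Function('q')(-18)) = Mul(-266, Add(-20, Mul(-18, Add(16, -18)))) = Mul(-266, Add(-20, Mul(-18, -2))) = Mul(-266, Add(-20, 36)) = Mul(-266, 16) = -4256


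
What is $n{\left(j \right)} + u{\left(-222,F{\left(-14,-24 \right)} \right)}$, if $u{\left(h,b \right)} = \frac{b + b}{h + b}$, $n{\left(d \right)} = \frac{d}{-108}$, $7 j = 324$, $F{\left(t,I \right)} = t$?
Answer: $- \frac{128}{413} \approx -0.30993$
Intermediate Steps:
$j = \frac{324}{7}$ ($j = \frac{1}{7} \cdot 324 = \frac{324}{7} \approx 46.286$)
$n{\left(d \right)} = - \frac{d}{108}$ ($n{\left(d \right)} = d \left(- \frac{1}{108}\right) = - \frac{d}{108}$)
$u{\left(h,b \right)} = \frac{2 b}{b + h}$
$n{\left(j \right)} + u{\left(-222,F{\left(-14,-24 \right)} \right)} = \left(- \frac{1}{108}\right) \frac{324}{7} + 2 \left(-14\right) \frac{1}{-14 - 222} = - \frac{3}{7} + 2 \left(-14\right) \frac{1}{-236} = - \frac{3}{7} + 2 \left(-14\right) \left(- \frac{1}{236}\right) = - \frac{3}{7} + \frac{7}{59} = - \frac{128}{413}$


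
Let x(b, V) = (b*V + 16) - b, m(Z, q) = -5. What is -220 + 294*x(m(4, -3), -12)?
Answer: 23594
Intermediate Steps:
x(b, V) = 16 - b + V*b (x(b, V) = (V*b + 16) - b = (16 + V*b) - b = 16 - b + V*b)
-220 + 294*x(m(4, -3), -12) = -220 + 294*(16 - 1*(-5) - 12*(-5)) = -220 + 294*(16 + 5 + 60) = -220 + 294*81 = -220 + 23814 = 23594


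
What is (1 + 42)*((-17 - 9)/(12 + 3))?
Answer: -1118/15 ≈ -74.533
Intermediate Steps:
(1 + 42)*((-17 - 9)/(12 + 3)) = 43*(-26/15) = -1118/15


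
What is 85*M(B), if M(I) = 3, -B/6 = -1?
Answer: 255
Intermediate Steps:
B = 6 (B = -6*(-1) = 6)
85*M(B) = 85*3 = 255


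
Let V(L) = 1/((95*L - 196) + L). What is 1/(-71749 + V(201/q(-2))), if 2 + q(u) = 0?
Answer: -9844/706297157 ≈ -1.3937e-5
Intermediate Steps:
q(u) = -2 (q(u) = -2 + 0 = -2)
V(L) = 1/(-196 + 96*L) (V(L) = 1/((-196 + 95*L) + L) = 1/(-196 + 96*L))
1/(-71749 + V(201/q(-2))) = 1/(-71749 + 1/(4*(-49 + 24*(201/(-2))))) = 1/(-71749 + 1/(4*(-49 + 24*(201*(-1/2))))) = 1/(-71749 + 1/(4*(-49 + 24*(-201/2)))) = 1/(-71749 + 1/(4*(-49 - 2412))) = 1/(-71749 + (1/4)/(-2461)) = 1/(-71749 + (1/4)*(-1/2461)) = 1/(-71749 - 1/9844) = 1/(-706297157/9844) = -9844/706297157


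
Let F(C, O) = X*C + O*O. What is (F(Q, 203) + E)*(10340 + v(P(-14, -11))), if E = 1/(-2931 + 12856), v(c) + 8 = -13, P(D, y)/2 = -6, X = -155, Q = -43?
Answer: 4903067184869/9925 ≈ 4.9401e+8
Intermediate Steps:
P(D, y) = -12 (P(D, y) = 2*(-6) = -12)
F(C, O) = O² - 155*C (F(C, O) = -155*C + O*O = -155*C + O² = O² - 155*C)
v(c) = -21 (v(c) = -8 - 13 = -21)
E = 1/9925 ≈ 0.00010076
(F(Q, 203) + E)*(10340 + v(P(-14, -11))) = ((203² - 155*(-43)) + 1/9925)*(10340 - 21) = ((41209 + 6665) + 1/9925)*10319 = (47874 + 1/9925)*10319 = (475149451/9925)*10319 = 4903067184869/9925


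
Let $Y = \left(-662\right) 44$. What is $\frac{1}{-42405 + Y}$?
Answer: $- \frac{1}{71533} \approx -1.398 \cdot 10^{-5}$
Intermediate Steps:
$Y = -29128$
$\frac{1}{-42405 + Y} = \frac{1}{-42405 - 29128} = \frac{1}{-71533} = - \frac{1}{71533}$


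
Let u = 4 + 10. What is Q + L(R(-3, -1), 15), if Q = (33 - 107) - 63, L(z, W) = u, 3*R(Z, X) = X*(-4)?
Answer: -123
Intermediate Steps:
R(Z, X) = -4*X/3 (R(Z, X) = (X*(-4))/3 = (-4*X)/3 = -4*X/3)
u = 14
L(z, W) = 14
Q = -137 (Q = -74 - 63 = -137)
Q + L(R(-3, -1), 15) = -137 + 14 = -123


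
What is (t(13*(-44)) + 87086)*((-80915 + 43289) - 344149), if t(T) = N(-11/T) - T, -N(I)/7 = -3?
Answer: -33473650225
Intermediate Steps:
N(I) = 21 (N(I) = -7*(-3) = 21)
t(T) = 21 - T
(t(13*(-44)) + 87086)*((-80915 + 43289) - 344149) = ((21 - 13*(-44)) + 87086)*((-80915 + 43289) - 344149) = ((21 - 1*(-572)) + 87086)*(-37626 - 344149) = ((21 + 572) + 87086)*(-381775) = (593 + 87086)*(-381775) = 87679*(-381775) = -33473650225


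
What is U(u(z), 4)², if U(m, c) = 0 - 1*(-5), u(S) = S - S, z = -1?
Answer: 25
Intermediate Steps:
u(S) = 0
U(m, c) = 5 (U(m, c) = 0 + 5 = 5)
U(u(z), 4)² = 5² = 25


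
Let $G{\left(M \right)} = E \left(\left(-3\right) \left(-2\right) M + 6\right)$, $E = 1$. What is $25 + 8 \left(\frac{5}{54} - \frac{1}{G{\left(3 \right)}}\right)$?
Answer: $\frac{686}{27} \approx 25.407$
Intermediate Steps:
$G{\left(M \right)} = 6 + 6 M$ ($G{\left(M \right)} = 1 \left(\left(-3\right) \left(-2\right) M + 6\right) = 1 \left(6 M + 6\right) = 1 \left(6 + 6 M\right) = 6 + 6 M$)
$25 + 8 \left(\frac{5}{54} - \frac{1}{G{\left(3 \right)}}\right) = 25 + 8 \left(\frac{5}{54} - \frac{1}{6 + 6 \cdot 3}\right) = 25 + 8 \left(5 \cdot \frac{1}{54} - \frac{1}{6 + 18}\right) = 25 + 8 \left(\frac{5}{54} - \frac{1}{24}\right) = 25 + 8 \cdot \frac{11}{216} = 25 + \frac{11}{27} = \frac{686}{27}$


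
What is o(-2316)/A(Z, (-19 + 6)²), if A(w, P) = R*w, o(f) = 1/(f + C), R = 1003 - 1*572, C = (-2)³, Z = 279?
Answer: -1/279458676 ≈ -3.5783e-9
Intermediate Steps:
C = -8
R = 431 (R = 1003 - 572 = 431)
o(f) = 1/(-8 + f) (o(f) = 1/(f - 8) = 1/(-8 + f))
A(w, P) = 431*w
o(-2316)/A(Z, (-19 + 6)²) = 1/((-8 - 2316)*((431*279))) = 1/(-2324*120249) = -1/2324*1/120249 = -1/279458676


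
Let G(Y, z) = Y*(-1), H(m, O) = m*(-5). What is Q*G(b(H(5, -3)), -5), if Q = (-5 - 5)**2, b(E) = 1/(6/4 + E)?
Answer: 200/47 ≈ 4.2553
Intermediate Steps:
H(m, O) = -5*m
b(E) = 1/(3/2 + E) (b(E) = 1/(6*(1/4) + E) = 1/(3/2 + E))
G(Y, z) = -Y
Q = 100 (Q = (-10)**2 = 100)
Q*G(b(H(5, -3)), -5) = 100*(-2/(3 + 2*(-5*5))) = 100*(-2/(3 + 2*(-25))) = 100*(-2/(3 - 50)) = 100*(-2/(-47)) = 100*(-2*(-1)/47) = 100*(-1*(-2/47)) = 100*(2/47) = 200/47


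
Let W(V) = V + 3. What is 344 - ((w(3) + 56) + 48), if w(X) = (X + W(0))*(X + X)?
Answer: 204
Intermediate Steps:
W(V) = 3 + V
w(X) = 2*X*(3 + X) (w(X) = (X + (3 + 0))*(X + X) = (X + 3)*(2*X) = (3 + X)*(2*X) = 2*X*(3 + X))
344 - ((w(3) + 56) + 48) = 344 - ((2*3*(3 + 3) + 56) + 48) = 344 - ((2*3*6 + 56) + 48) = 344 - ((36 + 56) + 48) = 344 - (92 + 48) = 344 - 1*140 = 344 - 140 = 204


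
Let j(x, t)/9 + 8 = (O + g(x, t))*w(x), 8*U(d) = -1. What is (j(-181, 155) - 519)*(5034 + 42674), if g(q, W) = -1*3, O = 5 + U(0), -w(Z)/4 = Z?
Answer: 554677062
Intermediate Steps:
w(Z) = -4*Z
U(d) = -1/8 (U(d) = (1/8)*(-1) = -1/8)
O = 39/8 (O = 5 - 1/8 = 39/8 ≈ 4.8750)
g(q, W) = -3
j(x, t) = -72 - 135*x/2 (j(x, t) = -72 + 9*((39/8 - 3)*(-4*x)) = -72 + 9*(15*(-4*x)/8) = -72 + 9*(-15*x/2) = -72 - 135*x/2)
(j(-181, 155) - 519)*(5034 + 42674) = ((-72 - 135/2*(-181)) - 519)*(5034 + 42674) = ((-72 + 24435/2) - 519)*47708 = (24291/2 - 519)*47708 = (23253/2)*47708 = 554677062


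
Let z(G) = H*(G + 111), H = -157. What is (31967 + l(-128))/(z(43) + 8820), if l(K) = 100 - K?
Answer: -32195/15358 ≈ -2.0963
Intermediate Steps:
z(G) = -17427 - 157*G (z(G) = -157*(G + 111) = -157*(111 + G) = -17427 - 157*G)
(31967 + l(-128))/(z(43) + 8820) = (31967 + (100 - 1*(-128)))/((-17427 - 157*43) + 8820) = (31967 + (100 + 128))/((-17427 - 6751) + 8820) = (31967 + 228)/(-24178 + 8820) = 32195/(-15358) = 32195*(-1/15358) = -32195/15358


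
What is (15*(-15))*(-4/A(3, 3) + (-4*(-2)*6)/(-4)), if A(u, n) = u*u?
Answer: 2800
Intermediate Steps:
A(u, n) = u²
(15*(-15))*(-4/A(3, 3) + (-4*(-2)*6)/(-4)) = (15*(-15))*(-4/(3²) + (-4*(-2)*6)/(-4)) = -225*(-4/9 + (8*6)*(-¼)) = -225*(-4*⅑ + 48*(-¼)) = -225*(-4/9 - 12) = -225*(-112/9) = 2800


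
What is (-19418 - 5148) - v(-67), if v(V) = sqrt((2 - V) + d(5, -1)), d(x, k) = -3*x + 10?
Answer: -24574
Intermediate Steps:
d(x, k) = 10 - 3*x
v(V) = sqrt(-3 - V) (v(V) = sqrt((2 - V) + (10 - 3*5)) = sqrt((2 - V) + (10 - 15)) = sqrt((2 - V) - 5) = sqrt(-3 - V))
(-19418 - 5148) - v(-67) = (-19418 - 5148) - sqrt(-3 - 1*(-67)) = -24566 - sqrt(-3 + 67) = -24566 - sqrt(64) = -24566 - 1*8 = -24566 - 8 = -24574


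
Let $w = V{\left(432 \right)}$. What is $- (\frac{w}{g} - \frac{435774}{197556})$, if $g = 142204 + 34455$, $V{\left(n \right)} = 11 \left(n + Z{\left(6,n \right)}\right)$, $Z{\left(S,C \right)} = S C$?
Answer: $\frac{1676473721}{830953462} \approx 2.0175$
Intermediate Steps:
$Z{\left(S,C \right)} = C S$
$V{\left(n \right)} = 77 n$ ($V{\left(n \right)} = 11 \left(n + n 6\right) = 11 \left(n + 6 n\right) = 11 \cdot 7 n = 77 n$)
$w = 33264$ ($w = 77 \cdot 432 = 33264$)
$g = 176659$
$- (\frac{w}{g} - \frac{435774}{197556}) = - (\frac{33264}{176659} - \frac{435774}{197556}) = - (33264 \cdot \frac{1}{176659} - \frac{72629}{32926}) = - (\frac{4752}{25237} - \frac{72629}{32926}) = \left(-1\right) \left(- \frac{1676473721}{830953462}\right) = \frac{1676473721}{830953462}$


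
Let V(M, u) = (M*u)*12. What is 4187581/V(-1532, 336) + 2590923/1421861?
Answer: 1435719349273/1254695645952 ≈ 1.1443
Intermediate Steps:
V(M, u) = 12*M*u
4187581/V(-1532, 336) + 2590923/1421861 = 4187581/((12*(-1532)*336)) + 2590923/1421861 = 4187581/(-6177024) + 2590923*(1/1421861) = 4187581*(-1/6177024) + 2590923/1421861 = -4187581/6177024 + 2590923/1421861 = 1435719349273/1254695645952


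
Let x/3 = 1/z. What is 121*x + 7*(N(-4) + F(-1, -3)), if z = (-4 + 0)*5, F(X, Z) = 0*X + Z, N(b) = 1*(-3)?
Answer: -1203/20 ≈ -60.150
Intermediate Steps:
N(b) = -3
F(X, Z) = Z (F(X, Z) = 0 + Z = Z)
z = -20 (z = -4*5 = -20)
x = -3/20 (x = 3/(-20) = 3*(-1/20) = -3/20 ≈ -0.15000)
121*x + 7*(N(-4) + F(-1, -3)) = 121*(-3/20) + 7*(-3 - 3) = -363/20 + 7*(-6) = -363/20 - 42 = -1203/20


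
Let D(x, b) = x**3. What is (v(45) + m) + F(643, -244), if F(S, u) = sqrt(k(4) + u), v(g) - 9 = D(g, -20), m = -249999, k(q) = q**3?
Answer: -158865 + 6*I*sqrt(5) ≈ -1.5887e+5 + 13.416*I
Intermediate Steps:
v(g) = 9 + g**3
F(S, u) = sqrt(64 + u) (F(S, u) = sqrt(4**3 + u) = sqrt(64 + u))
(v(45) + m) + F(643, -244) = ((9 + 45**3) - 249999) + sqrt(64 - 244) = ((9 + 91125) - 249999) + sqrt(-180) = (91134 - 249999) + 6*I*sqrt(5) = -158865 + 6*I*sqrt(5)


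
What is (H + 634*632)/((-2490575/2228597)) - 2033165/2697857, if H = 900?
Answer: -2414527218795926727/6719215197775 ≈ -3.5935e+5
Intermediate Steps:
(H + 634*632)/((-2490575/2228597)) - 2033165/2697857 = (900 + 634*632)/((-2490575/2228597)) - 2033165/2697857 = (900 + 400688)/((-2490575*1/2228597)) - 2033165*1/2697857 = 401588/(-2490575/2228597) - 2033165/2697857 = 401588*(-2228597/2490575) - 2033165/2697857 = -894977812036/2490575 - 2033165/2697857 = -2414527218795926727/6719215197775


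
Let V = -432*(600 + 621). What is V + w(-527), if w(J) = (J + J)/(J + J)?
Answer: -527471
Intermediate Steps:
w(J) = 1 (w(J) = (2*J)/((2*J)) = (2*J)*(1/(2*J)) = 1)
V = -527472 (V = -432*1221 = -527472)
V + w(-527) = -527472 + 1 = -527471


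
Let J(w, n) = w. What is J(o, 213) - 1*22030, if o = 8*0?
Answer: -22030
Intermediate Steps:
o = 0
J(o, 213) - 1*22030 = 0 - 1*22030 = 0 - 22030 = -22030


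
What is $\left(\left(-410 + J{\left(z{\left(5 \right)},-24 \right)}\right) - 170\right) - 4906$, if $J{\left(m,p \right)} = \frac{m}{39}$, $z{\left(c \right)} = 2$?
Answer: $- \frac{213952}{39} \approx -5485.9$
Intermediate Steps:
$J{\left(m,p \right)} = \frac{m}{39}$
$\left(\left(-410 + J{\left(z{\left(5 \right)},-24 \right)}\right) - 170\right) - 4906 = \left(\left(-410 + \frac{1}{39} \cdot 2\right) - 170\right) - 4906 = \left(\left(-410 + \frac{2}{39}\right) - 170\right) - 4906 = \left(- \frac{15988}{39} - 170\right) - 4906 = - \frac{22618}{39} - 4906 = - \frac{213952}{39}$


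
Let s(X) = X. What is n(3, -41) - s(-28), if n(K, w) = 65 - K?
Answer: 90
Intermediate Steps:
n(3, -41) - s(-28) = (65 - 1*3) - 1*(-28) = (65 - 3) + 28 = 62 + 28 = 90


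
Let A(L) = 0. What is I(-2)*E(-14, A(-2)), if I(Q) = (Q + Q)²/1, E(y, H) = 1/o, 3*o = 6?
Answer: 8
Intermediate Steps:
o = 2 (o = (⅓)*6 = 2)
E(y, H) = ½ (E(y, H) = 1/2 = ½)
I(Q) = 4*Q² (I(Q) = (2*Q)²*1 = (4*Q²)*1 = 4*Q²)
I(-2)*E(-14, A(-2)) = (4*(-2)²)*(½) = (4*4)*(½) = 16*(½) = 8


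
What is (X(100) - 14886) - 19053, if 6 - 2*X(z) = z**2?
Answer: -38936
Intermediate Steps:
X(z) = 3 - z**2/2
(X(100) - 14886) - 19053 = ((3 - 1/2*100**2) - 14886) - 19053 = ((3 - 1/2*10000) - 14886) - 19053 = ((3 - 5000) - 14886) - 19053 = (-4997 - 14886) - 19053 = -19883 - 19053 = -38936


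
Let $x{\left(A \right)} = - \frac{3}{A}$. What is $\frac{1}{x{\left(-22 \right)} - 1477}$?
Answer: $- \frac{22}{32491} \approx -0.00067711$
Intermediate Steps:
$\frac{1}{x{\left(-22 \right)} - 1477} = \frac{1}{- \frac{3}{-22} - 1477} = \frac{1}{\left(-3\right) \left(- \frac{1}{22}\right) - 1477} = \frac{1}{\frac{3}{22} - 1477} = \frac{1}{- \frac{32491}{22}} = - \frac{22}{32491}$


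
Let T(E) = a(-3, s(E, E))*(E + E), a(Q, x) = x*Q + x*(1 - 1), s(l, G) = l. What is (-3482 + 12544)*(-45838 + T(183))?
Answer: -2236247864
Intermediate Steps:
a(Q, x) = Q*x (a(Q, x) = Q*x + x*0 = Q*x + 0 = Q*x)
T(E) = -6*E² (T(E) = (-3*E)*(E + E) = (-3*E)*(2*E) = -6*E²)
(-3482 + 12544)*(-45838 + T(183)) = (-3482 + 12544)*(-45838 - 6*183²) = 9062*(-45838 - 6*33489) = 9062*(-45838 - 200934) = 9062*(-246772) = -2236247864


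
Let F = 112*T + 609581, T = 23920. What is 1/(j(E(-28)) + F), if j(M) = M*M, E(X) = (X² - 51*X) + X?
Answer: 1/8058477 ≈ 1.2409e-7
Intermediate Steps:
E(X) = X² - 50*X
F = 3288621 (F = 112*23920 + 609581 = 2679040 + 609581 = 3288621)
j(M) = M²
1/(j(E(-28)) + F) = 1/((-28*(-50 - 28))² + 3288621) = 1/((-28*(-78))² + 3288621) = 1/(2184² + 3288621) = 1/(4769856 + 3288621) = 1/8058477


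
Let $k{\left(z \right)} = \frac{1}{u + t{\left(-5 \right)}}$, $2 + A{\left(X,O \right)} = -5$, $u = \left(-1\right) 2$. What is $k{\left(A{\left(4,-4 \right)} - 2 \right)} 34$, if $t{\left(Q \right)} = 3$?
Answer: $34$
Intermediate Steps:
$u = -2$
$A{\left(X,O \right)} = -7$ ($A{\left(X,O \right)} = -2 - 5 = -7$)
$k{\left(z \right)} = 1$ ($k{\left(z \right)} = \frac{1}{-2 + 3} = 1^{-1} = 1$)
$k{\left(A{\left(4,-4 \right)} - 2 \right)} 34 = 1 \cdot 34 = 34$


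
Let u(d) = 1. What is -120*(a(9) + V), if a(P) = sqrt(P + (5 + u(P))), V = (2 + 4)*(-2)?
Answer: 1440 - 120*sqrt(15) ≈ 975.24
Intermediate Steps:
V = -12 (V = 6*(-2) = -12)
a(P) = sqrt(6 + P) (a(P) = sqrt(P + (5 + 1)) = sqrt(P + 6) = sqrt(6 + P))
-120*(a(9) + V) = -120*(sqrt(6 + 9) - 12) = -120*(sqrt(15) - 12) = -120*(-12 + sqrt(15)) = 1440 - 120*sqrt(15)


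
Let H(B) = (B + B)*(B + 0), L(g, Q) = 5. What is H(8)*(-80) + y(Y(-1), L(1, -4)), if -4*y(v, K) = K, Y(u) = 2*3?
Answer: -40965/4 ≈ -10241.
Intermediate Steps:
Y(u) = 6
H(B) = 2*B**2 (H(B) = (2*B)*B = 2*B**2)
y(v, K) = -K/4
H(8)*(-80) + y(Y(-1), L(1, -4)) = (2*8**2)*(-80) - 1/4*5 = (2*64)*(-80) - 5/4 = 128*(-80) - 5/4 = -10240 - 5/4 = -40965/4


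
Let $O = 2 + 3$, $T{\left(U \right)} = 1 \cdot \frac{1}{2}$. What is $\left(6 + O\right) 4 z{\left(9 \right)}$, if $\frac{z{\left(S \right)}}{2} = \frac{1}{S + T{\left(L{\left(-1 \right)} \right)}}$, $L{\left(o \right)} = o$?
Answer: $\frac{176}{19} \approx 9.2632$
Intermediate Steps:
$T{\left(U \right)} = \frac{1}{2}$ ($T{\left(U \right)} = 1 \cdot \frac{1}{2} = \frac{1}{2}$)
$z{\left(S \right)} = \frac{2}{\frac{1}{2} + S}$ ($z{\left(S \right)} = \frac{2}{S + \frac{1}{2}} = \frac{2}{\frac{1}{2} + S}$)
$O = 5$
$\left(6 + O\right) 4 z{\left(9 \right)} = \left(6 + 5\right) 4 \frac{4}{1 + 2 \cdot 9} = 11 \cdot 4 \frac{4}{1 + 18} = 44 \cdot \frac{4}{19} = \frac{176}{19}$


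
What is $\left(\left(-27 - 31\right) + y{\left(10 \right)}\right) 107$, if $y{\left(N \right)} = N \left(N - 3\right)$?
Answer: $1284$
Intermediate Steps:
$y{\left(N \right)} = N \left(-3 + N\right)$
$\left(\left(-27 - 31\right) + y{\left(10 \right)}\right) 107 = \left(\left(-27 - 31\right) + 10 \left(-3 + 10\right)\right) 107 = \left(\left(-27 - 31\right) + 10 \cdot 7\right) 107 = \left(-58 + 70\right) 107 = 12 \cdot 107 = 1284$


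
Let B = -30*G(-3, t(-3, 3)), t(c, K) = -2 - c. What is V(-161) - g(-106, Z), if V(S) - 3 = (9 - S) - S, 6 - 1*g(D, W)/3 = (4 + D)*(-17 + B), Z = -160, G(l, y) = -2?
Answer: -12842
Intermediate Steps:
B = 60 (B = -30*(-2) = 60)
g(D, W) = -498 - 129*D (g(D, W) = 18 - 3*(4 + D)*(-17 + 60) = 18 - 3*(4 + D)*43 = 18 - 3*(172 + 43*D) = 18 + (-516 - 129*D) = -498 - 129*D)
V(S) = 12 - 2*S (V(S) = 3 + ((9 - S) - S) = 3 + (9 - 2*S) = 12 - 2*S)
V(-161) - g(-106, Z) = (12 - 2*(-161)) - (-498 - 129*(-106)) = (12 + 322) - (-498 + 13674) = 334 - 1*13176 = 334 - 13176 = -12842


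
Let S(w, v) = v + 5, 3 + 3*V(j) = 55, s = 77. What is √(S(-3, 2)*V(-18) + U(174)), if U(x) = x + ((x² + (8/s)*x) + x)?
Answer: 2*√410391597/231 ≈ 175.40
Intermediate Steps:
V(j) = 52/3 (V(j) = -1 + (⅓)*55 = -1 + 55/3 = 52/3)
S(w, v) = 5 + v
U(x) = x² + 162*x/77 (U(x) = x + ((x² + (8/77)*x) + x) = x + ((x² + (8*(1/77))*x) + x) = x + ((x² + 8*x/77) + x) = x + (x² + 85*x/77) = x² + 162*x/77)
√(S(-3, 2)*V(-18) + U(174)) = √((5 + 2)*(52/3) + (1/77)*174*(162 + 77*174)) = √(7*(52/3) + (1/77)*174*(162 + 13398)) = √(364/3 + (1/77)*174*13560) = √(364/3 + 2359440/77) = √(7106348/231) = 2*√410391597/231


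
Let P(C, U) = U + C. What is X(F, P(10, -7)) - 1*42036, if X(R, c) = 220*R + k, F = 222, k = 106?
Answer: 6910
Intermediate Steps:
P(C, U) = C + U
X(R, c) = 106 + 220*R (X(R, c) = 220*R + 106 = 106 + 220*R)
X(F, P(10, -7)) - 1*42036 = (106 + 220*222) - 1*42036 = (106 + 48840) - 42036 = 48946 - 42036 = 6910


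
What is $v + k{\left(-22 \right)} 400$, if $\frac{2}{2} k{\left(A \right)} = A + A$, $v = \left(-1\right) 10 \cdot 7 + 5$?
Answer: $-17665$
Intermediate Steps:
$v = -65$ ($v = \left(-10\right) 7 + 5 = -70 + 5 = -65$)
$k{\left(A \right)} = 2 A$ ($k{\left(A \right)} = A + A = 2 A$)
$v + k{\left(-22 \right)} 400 = -65 + 2 \left(-22\right) 400 = -65 - 17600 = -17665$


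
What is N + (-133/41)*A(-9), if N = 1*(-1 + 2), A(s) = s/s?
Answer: -92/41 ≈ -2.2439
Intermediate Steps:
A(s) = 1
N = 1 (N = 1*1 = 1)
N + (-133/41)*A(-9) = 1 - 133/41*1 = 1 - 133/41 = -92/41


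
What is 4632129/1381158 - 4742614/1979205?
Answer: 96949392979/101244252570 ≈ 0.95758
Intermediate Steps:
4632129/1381158 - 4742614/1979205 = 4632129*(1/1381158) - 4742614*1/1979205 = 514681/153462 - 4742614/1979205 = 96949392979/101244252570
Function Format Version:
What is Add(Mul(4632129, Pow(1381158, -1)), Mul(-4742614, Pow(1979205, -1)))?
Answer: Rational(96949392979, 101244252570) ≈ 0.95758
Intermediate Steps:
Add(Mul(4632129, Pow(1381158, -1)), Mul(-4742614, Pow(1979205, -1))) = Add(Mul(4632129, Rational(1, 1381158)), Mul(-4742614, Rational(1, 1979205))) = Add(Rational(514681, 153462), Rational(-4742614, 1979205)) = Rational(96949392979, 101244252570)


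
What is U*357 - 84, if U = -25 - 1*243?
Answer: -95760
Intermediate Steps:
U = -268 (U = -25 - 243 = -268)
U*357 - 84 = -268*357 - 84 = -95676 - 84 = -95760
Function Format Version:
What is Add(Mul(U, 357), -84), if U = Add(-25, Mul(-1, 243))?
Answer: -95760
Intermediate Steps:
U = -268 (U = Add(-25, -243) = -268)
Add(Mul(U, 357), -84) = Add(Mul(-268, 357), -84) = Add(-95676, -84) = -95760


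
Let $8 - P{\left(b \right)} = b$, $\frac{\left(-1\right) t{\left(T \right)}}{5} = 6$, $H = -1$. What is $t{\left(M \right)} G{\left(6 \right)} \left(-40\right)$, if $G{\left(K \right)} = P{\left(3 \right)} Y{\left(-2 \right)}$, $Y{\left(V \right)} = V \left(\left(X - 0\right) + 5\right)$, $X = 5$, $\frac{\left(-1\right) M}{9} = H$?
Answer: $-120000$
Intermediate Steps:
$M = 9$ ($M = \left(-9\right) \left(-1\right) = 9$)
$t{\left(T \right)} = -30$ ($t{\left(T \right)} = \left(-5\right) 6 = -30$)
$P{\left(b \right)} = 8 - b$
$Y{\left(V \right)} = 10 V$ ($Y{\left(V \right)} = V \left(\left(5 - 0\right) + 5\right) = V \left(\left(5 + 0\right) + 5\right) = V \left(5 + 5\right) = V 10 = 10 V$)
$G{\left(K \right)} = -100$ ($G{\left(K \right)} = \left(8 - 3\right) 10 \left(-2\right) = \left(8 - 3\right) \left(-20\right) = 5 \left(-20\right) = -100$)
$t{\left(M \right)} G{\left(6 \right)} \left(-40\right) = \left(-30\right) \left(-100\right) \left(-40\right) = 3000 \left(-40\right) = -120000$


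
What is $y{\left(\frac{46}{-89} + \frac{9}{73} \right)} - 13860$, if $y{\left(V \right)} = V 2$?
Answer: $- \frac{90053534}{6497} \approx -13861.0$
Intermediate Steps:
$y{\left(V \right)} = 2 V$
$y{\left(\frac{46}{-89} + \frac{9}{73} \right)} - 13860 = 2 \left(\frac{46}{-89} + \frac{9}{73}\right) - 13860 = 2 \left(46 \left(- \frac{1}{89}\right) + 9 \cdot \frac{1}{73}\right) - 13860 = 2 \left(- \frac{46}{89} + \frac{9}{73}\right) - 13860 = 2 \left(- \frac{2557}{6497}\right) - 13860 = - \frac{5114}{6497} - 13860 = - \frac{90053534}{6497}$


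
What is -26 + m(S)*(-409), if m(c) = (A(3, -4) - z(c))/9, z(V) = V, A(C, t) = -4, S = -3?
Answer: 175/9 ≈ 19.444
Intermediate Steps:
m(c) = -4/9 - c/9 (m(c) = (-4 - c)/9 = (-4 - c)*(⅑) = -4/9 - c/9)
-26 + m(S)*(-409) = -26 + (-4/9 - ⅑*(-3))*(-409) = -26 + (-4/9 + ⅓)*(-409) = -26 - ⅑*(-409) = -26 + 409/9 = 175/9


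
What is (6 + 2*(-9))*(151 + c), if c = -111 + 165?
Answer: -2460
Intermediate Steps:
c = 54
(6 + 2*(-9))*(151 + c) = (6 + 2*(-9))*(151 + 54) = (6 - 18)*205 = -12*205 = -2460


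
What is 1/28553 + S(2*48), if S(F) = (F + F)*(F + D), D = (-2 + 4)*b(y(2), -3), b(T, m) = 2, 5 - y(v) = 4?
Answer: 548217601/28553 ≈ 19200.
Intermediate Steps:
y(v) = 1 (y(v) = 5 - 1*4 = 5 - 4 = 1)
D = 4 (D = (-2 + 4)*2 = 2*2 = 4)
S(F) = 2*F*(4 + F) (S(F) = (F + F)*(F + 4) = (2*F)*(4 + F) = 2*F*(4 + F))
1/28553 + S(2*48) = 1/28553 + 2*(2*48)*(4 + 2*48) = 1/28553 + 2*96*(4 + 96) = 1/28553 + 2*96*100 = 1/28553 + 19200 = 548217601/28553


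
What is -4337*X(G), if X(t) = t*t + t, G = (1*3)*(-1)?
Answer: -26022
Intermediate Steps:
G = -3 (G = 3*(-1) = -3)
X(t) = t + t**2 (X(t) = t**2 + t = t + t**2)
-4337*X(G) = -(-13011)*(1 - 3) = -(-13011)*(-2) = -4337*6 = -26022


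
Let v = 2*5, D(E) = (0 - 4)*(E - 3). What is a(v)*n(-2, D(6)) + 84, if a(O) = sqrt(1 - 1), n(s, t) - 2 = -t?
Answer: 84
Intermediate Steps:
D(E) = 12 - 4*E (D(E) = -4*(-3 + E) = 12 - 4*E)
v = 10
n(s, t) = 2 - t
a(O) = 0 (a(O) = sqrt(0) = 0)
a(v)*n(-2, D(6)) + 84 = 0*(2 - (12 - 4*6)) + 84 = 0*(2 - (12 - 24)) + 84 = 0*(2 - 1*(-12)) + 84 = 0*(2 + 12) + 84 = 0*14 + 84 = 0 + 84 = 84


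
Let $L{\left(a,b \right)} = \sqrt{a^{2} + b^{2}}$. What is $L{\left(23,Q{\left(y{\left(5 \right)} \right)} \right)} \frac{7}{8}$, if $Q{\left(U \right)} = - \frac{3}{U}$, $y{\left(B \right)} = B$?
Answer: $\frac{7 \sqrt{13234}}{40} \approx 20.132$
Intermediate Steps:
$L{\left(23,Q{\left(y{\left(5 \right)} \right)} \right)} \frac{7}{8} = \sqrt{23^{2} + \left(- \frac{3}{5}\right)^{2}} \cdot \frac{7}{8} = \sqrt{529 + \left(\left(-3\right) \frac{1}{5}\right)^{2}} \cdot 7 \cdot \frac{1}{8} = \sqrt{529 + \left(- \frac{3}{5}\right)^{2}} \cdot \frac{7}{8} = \sqrt{529 + \frac{9}{25}} \cdot \frac{7}{8} = \sqrt{\frac{13234}{25}} \cdot \frac{7}{8} = \frac{\sqrt{13234}}{5} \cdot \frac{7}{8} = \frac{7 \sqrt{13234}}{40}$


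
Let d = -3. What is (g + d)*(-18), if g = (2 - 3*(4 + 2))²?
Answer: -4554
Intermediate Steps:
g = 256 (g = (2 - 3*6)² = (2 - 18)² = (-16)² = 256)
(g + d)*(-18) = (256 - 3)*(-18) = 253*(-18) = -4554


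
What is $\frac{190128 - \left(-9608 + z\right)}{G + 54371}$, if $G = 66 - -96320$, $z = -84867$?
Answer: $\frac{284603}{150757} \approx 1.8878$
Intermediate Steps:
$G = 96386$ ($G = 66 + 96320 = 96386$)
$\frac{190128 - \left(-9608 + z\right)}{G + 54371} = \frac{190128 + \left(9608 - -84867\right)}{96386 + 54371} = \frac{190128 + \left(9608 + 84867\right)}{150757} = \left(190128 + 94475\right) \frac{1}{150757} = 284603 \cdot \frac{1}{150757} = \frac{284603}{150757}$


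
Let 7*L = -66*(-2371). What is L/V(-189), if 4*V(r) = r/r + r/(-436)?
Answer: 272911584/4375 ≈ 62380.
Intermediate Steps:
V(r) = ¼ - r/1744 (V(r) = (r/r + r/(-436))/4 = (1 + r*(-1/436))/4 = (1 - r/436)/4 = ¼ - r/1744)
L = 156486/7 (L = (-66*(-2371))/7 = (⅐)*156486 = 156486/7 ≈ 22355.)
L/V(-189) = 156486/(7*(¼ - 1/1744*(-189))) = 156486/(7*(¼ + 189/1744)) = 156486/(7*(625/1744)) = (156486/7)*(1744/625) = 272911584/4375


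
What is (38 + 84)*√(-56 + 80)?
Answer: 244*√6 ≈ 597.68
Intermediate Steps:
(38 + 84)*√(-56 + 80) = 122*√24 = 122*(2*√6) = 244*√6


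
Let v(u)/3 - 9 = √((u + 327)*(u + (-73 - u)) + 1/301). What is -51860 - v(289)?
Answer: -51887 - 3*I*√4074145467/301 ≈ -51887.0 - 636.17*I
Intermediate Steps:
v(u) = 27 + 3*√(-7185170/301 - 73*u) (v(u) = 27 + 3*√((u + 327)*(u + (-73 - u)) + 1/301) = 27 + 3*√((327 + u)*(-73) + 1/301) = 27 + 3*√((-23871 - 73*u) + 1/301) = 27 + 3*√(-7185170/301 - 73*u))
-51860 - v(289) = -51860 - (27 + 3*√(-2162736170 - 6613873*289)/301) = -51860 - (27 + 3*√(-2162736170 - 1911409297)/301) = -51860 - (27 + 3*√(-4074145467)/301) = -51860 - (27 + 3*(I*√4074145467)/301) = -51860 - (27 + 3*I*√4074145467/301) = -51860 + (-27 - 3*I*√4074145467/301) = -51887 - 3*I*√4074145467/301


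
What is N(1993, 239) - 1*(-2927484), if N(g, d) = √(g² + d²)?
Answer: 2927484 + √4029170 ≈ 2.9295e+6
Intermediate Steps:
N(g, d) = √(d² + g²)
N(1993, 239) - 1*(-2927484) = √(239² + 1993²) - 1*(-2927484) = √(57121 + 3972049) + 2927484 = √4029170 + 2927484 = 2927484 + √4029170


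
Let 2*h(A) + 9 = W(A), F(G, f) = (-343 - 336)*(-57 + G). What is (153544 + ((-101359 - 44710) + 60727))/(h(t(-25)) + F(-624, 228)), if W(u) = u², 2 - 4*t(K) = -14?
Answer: 136404/924805 ≈ 0.14749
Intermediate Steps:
t(K) = 4 (t(K) = ½ - ¼*(-14) = ½ + 7/2 = 4)
F(G, f) = 38703 - 679*G (F(G, f) = -679*(-57 + G) = 38703 - 679*G)
h(A) = -9/2 + A²/2
(153544 + ((-101359 - 44710) + 60727))/(h(t(-25)) + F(-624, 228)) = (153544 + ((-101359 - 44710) + 60727))/((-9/2 + (½)*4²) + (38703 - 679*(-624))) = (153544 + (-146069 + 60727))/((-9/2 + (½)*16) + (38703 + 423696)) = (153544 - 85342)/((-9/2 + 8) + 462399) = 68202/(7/2 + 462399) = 68202/(924805/2) = 68202*(2/924805) = 136404/924805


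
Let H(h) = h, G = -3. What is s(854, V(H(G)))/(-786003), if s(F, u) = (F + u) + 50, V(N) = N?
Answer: -901/786003 ≈ -0.0011463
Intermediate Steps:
s(F, u) = 50 + F + u
s(854, V(H(G)))/(-786003) = (50 + 854 - 3)/(-786003) = 901*(-1/786003) = -901/786003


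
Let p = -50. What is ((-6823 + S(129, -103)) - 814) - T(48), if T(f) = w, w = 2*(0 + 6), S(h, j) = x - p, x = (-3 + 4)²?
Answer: -7598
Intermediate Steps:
x = 1 (x = 1² = 1)
S(h, j) = 51 (S(h, j) = 1 - 1*(-50) = 1 + 50 = 51)
w = 12 (w = 2*6 = 12)
T(f) = 12
((-6823 + S(129, -103)) - 814) - T(48) = ((-6823 + 51) - 814) - 1*12 = (-6772 - 814) - 12 = -7586 - 12 = -7598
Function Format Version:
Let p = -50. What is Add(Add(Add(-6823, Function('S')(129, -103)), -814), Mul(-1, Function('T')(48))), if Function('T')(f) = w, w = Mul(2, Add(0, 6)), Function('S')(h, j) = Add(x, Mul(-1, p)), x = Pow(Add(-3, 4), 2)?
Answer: -7598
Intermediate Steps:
x = 1 (x = Pow(1, 2) = 1)
Function('S')(h, j) = 51 (Function('S')(h, j) = Add(1, Mul(-1, -50)) = Add(1, 50) = 51)
w = 12 (w = Mul(2, 6) = 12)
Function('T')(f) = 12
Add(Add(Add(-6823, Function('S')(129, -103)), -814), Mul(-1, Function('T')(48))) = Add(Add(Add(-6823, 51), -814), Mul(-1, 12)) = Add(Add(-6772, -814), -12) = Add(-7586, -12) = -7598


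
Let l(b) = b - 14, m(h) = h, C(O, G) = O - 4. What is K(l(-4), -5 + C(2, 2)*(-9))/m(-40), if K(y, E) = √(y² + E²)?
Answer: -√493/40 ≈ -0.55509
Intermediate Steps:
C(O, G) = -4 + O
l(b) = -14 + b
K(y, E) = √(E² + y²)
K(l(-4), -5 + C(2, 2)*(-9))/m(-40) = √((-5 + (-4 + 2)*(-9))² + (-14 - 4)²)/(-40) = √((-5 - 2*(-9))² + (-18)²)*(-1/40) = √((-5 + 18)² + 324)*(-1/40) = √(13² + 324)*(-1/40) = √(169 + 324)*(-1/40) = √493*(-1/40) = -√493/40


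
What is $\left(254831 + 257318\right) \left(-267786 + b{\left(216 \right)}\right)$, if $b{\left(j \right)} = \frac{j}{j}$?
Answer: $-137145819965$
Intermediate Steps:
$b{\left(j \right)} = 1$
$\left(254831 + 257318\right) \left(-267786 + b{\left(216 \right)}\right) = \left(254831 + 257318\right) \left(-267786 + 1\right) = 512149 \left(-267785\right) = -137145819965$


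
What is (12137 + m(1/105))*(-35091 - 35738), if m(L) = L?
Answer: -90263485994/105 ≈ -8.5965e+8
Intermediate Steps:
(12137 + m(1/105))*(-35091 - 35738) = (12137 + 1/105)*(-35091 - 35738) = (12137 + 1/105)*(-70829) = (1274386/105)*(-70829) = -90263485994/105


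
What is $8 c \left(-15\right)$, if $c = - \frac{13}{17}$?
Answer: $\frac{1560}{17} \approx 91.765$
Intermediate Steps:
$c = - \frac{13}{17}$ ($c = \left(-13\right) \frac{1}{17} = - \frac{13}{17} \approx -0.76471$)
$8 c \left(-15\right) = 8 \left(- \frac{13}{17}\right) \left(-15\right) = \left(- \frac{104}{17}\right) \left(-15\right) = \frac{1560}{17}$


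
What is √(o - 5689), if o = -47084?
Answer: 7*I*√1077 ≈ 229.72*I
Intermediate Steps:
√(o - 5689) = √(-47084 - 5689) = √(-52773) = 7*I*√1077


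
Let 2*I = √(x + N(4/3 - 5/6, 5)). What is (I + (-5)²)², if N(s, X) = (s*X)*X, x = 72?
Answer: 5169/8 + 325*√2/2 ≈ 875.93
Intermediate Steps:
N(s, X) = s*X² (N(s, X) = (X*s)*X = s*X²)
I = 13*√2/4 (I = √(72 + (4/3 - 5/6)*5²)/2 = √(72 + (4*(⅓) - 5*⅙)*25)/2 = √(72 + (4/3 - ⅚)*25)/2 = √(72 + (½)*25)/2 = √(72 + 25/2)/2 = √(169/2)/2 = (13*√2/2)/2 = 13*√2/4 ≈ 4.5962)
(I + (-5)²)² = (13*√2/4 + (-5)²)² = (13*√2/4 + 25)² = (25 + 13*√2/4)²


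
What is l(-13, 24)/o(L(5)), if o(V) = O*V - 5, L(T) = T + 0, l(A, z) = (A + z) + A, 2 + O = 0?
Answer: 2/15 ≈ 0.13333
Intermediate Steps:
O = -2 (O = -2 + 0 = -2)
l(A, z) = z + 2*A
L(T) = T
o(V) = -5 - 2*V (o(V) = -2*V - 5 = -5 - 2*V)
l(-13, 24)/o(L(5)) = (24 + 2*(-13))/(-5 - 2*5) = (24 - 26)/(-5 - 10) = -2/(-15) = -2*(-1/15) = 2/15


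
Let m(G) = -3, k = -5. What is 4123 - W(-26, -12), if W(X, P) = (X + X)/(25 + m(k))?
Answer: 45379/11 ≈ 4125.4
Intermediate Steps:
W(X, P) = X/11 (W(X, P) = (X + X)/(25 - 3) = (2*X)/22 = (2*X)*(1/22) = X/11)
4123 - W(-26, -12) = 4123 - (-26)/11 = 4123 - 1*(-26/11) = 4123 + 26/11 = 45379/11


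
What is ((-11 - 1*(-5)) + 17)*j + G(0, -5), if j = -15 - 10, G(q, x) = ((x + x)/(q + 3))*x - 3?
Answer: -784/3 ≈ -261.33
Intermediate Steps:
G(q, x) = -3 + 2*x²/(3 + q) (G(q, x) = ((2*x)/(3 + q))*x - 3 = (2*x/(3 + q))*x - 3 = 2*x²/(3 + q) - 3 = -3 + 2*x²/(3 + q))
j = -25
((-11 - 1*(-5)) + 17)*j + G(0, -5) = ((-11 - 1*(-5)) + 17)*(-25) + (-9 - 3*0 + 2*(-5)²)/(3 + 0) = ((-11 + 5) + 17)*(-25) + (-9 + 0 + 2*25)/3 = (-6 + 17)*(-25) + (-9 + 0 + 50)/3 = 11*(-25) + (⅓)*41 = -275 + 41/3 = -784/3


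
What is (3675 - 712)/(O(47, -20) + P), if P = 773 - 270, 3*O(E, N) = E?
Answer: 8889/1556 ≈ 5.7127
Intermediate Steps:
O(E, N) = E/3
P = 503
(3675 - 712)/(O(47, -20) + P) = (3675 - 712)/((⅓)*47 + 503) = 2963/(47/3 + 503) = 2963/(1556/3) = 2963*(3/1556) = 8889/1556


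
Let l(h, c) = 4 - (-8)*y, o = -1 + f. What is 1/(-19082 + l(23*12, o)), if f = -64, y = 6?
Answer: -1/19030 ≈ -5.2549e-5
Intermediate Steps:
o = -65 (o = -1 - 64 = -65)
l(h, c) = 52 (l(h, c) = 4 - (-8)*6 = 4 - 1*(-48) = 4 + 48 = 52)
1/(-19082 + l(23*12, o)) = 1/(-19082 + 52) = 1/(-19030) = -1/19030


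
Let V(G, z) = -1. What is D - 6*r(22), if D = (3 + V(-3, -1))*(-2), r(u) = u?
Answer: -136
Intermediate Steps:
D = -4 (D = (3 - 1)*(-2) = 2*(-2) = -4)
D - 6*r(22) = -4 - 6*22 = -4 - 132 = -136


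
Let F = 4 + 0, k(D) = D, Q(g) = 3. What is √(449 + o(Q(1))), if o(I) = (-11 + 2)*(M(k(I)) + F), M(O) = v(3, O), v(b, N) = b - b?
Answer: √413 ≈ 20.322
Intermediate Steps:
v(b, N) = 0
M(O) = 0
F = 4
o(I) = -36 (o(I) = (-11 + 2)*(0 + 4) = -9*4 = -36)
√(449 + o(Q(1))) = √(449 - 36) = √413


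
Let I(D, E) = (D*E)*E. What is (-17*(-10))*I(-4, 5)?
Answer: -17000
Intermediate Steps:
I(D, E) = D*E²
(-17*(-10))*I(-4, 5) = (-17*(-10))*(-4*5²) = 170*(-4*25) = 170*(-100) = -17000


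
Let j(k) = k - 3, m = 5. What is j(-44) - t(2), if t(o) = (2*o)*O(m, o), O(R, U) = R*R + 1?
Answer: -151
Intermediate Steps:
j(k) = -3 + k
O(R, U) = 1 + R² (O(R, U) = R² + 1 = 1 + R²)
t(o) = 52*o (t(o) = (2*o)*(1 + 5²) = (2*o)*(1 + 25) = (2*o)*26 = 52*o)
j(-44) - t(2) = (-3 - 44) - 52*2 = -47 - 1*104 = -47 - 104 = -151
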